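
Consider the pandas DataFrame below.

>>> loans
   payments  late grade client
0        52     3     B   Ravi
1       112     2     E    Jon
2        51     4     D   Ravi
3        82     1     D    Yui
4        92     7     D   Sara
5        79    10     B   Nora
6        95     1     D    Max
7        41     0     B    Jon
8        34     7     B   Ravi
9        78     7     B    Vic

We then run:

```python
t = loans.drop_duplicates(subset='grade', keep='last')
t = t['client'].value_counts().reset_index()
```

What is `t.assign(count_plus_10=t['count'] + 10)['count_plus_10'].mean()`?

11.0

drop duplicate grade (keep=last):
   payments  late grade client
1       112     2     E    Jon
6        95     1     D    Max
9        78     7     B    Vic
value_counts of client:
client
Jon    1
Max    1
Vic    1
Name: count, dtype: int64
reset_index():
  client  count
0    Jon      1
1    Max      1
2    Vic      1
add column count_plus_10 = t['count'] + 10:
  client  count  count_plus_10
0    Jon      1             11
1    Max      1             11
2    Vic      1             11
Hence 11.0.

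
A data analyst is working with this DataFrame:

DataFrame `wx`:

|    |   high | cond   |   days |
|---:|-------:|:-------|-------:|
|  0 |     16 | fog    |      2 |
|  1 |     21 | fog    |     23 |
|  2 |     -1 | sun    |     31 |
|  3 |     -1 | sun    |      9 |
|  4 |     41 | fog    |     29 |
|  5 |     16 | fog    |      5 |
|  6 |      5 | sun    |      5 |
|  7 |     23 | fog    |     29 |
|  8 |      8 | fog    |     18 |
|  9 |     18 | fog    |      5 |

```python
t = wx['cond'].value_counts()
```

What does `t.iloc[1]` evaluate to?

value_counts of cond:
cond
fog    7
sun    3
Name: count, dtype: int64
So iloc[1] = 3.

3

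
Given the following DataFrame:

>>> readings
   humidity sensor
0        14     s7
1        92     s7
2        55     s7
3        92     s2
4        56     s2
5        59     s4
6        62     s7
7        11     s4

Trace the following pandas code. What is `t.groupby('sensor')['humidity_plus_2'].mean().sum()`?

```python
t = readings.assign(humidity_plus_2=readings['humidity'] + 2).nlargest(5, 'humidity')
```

add column humidity_plus_2 = readings['humidity'] + 2:
   humidity sensor  humidity_plus_2
0        14     s7               16
1        92     s7               94
2        55     s7               57
3        92     s2               94
4        56     s2               58
5        59     s4               61
6        62     s7               64
7        11     s4               13
take 5 rows with largest humidity:
   humidity sensor  humidity_plus_2
1        92     s7               94
3        92     s2               94
6        62     s7               64
5        59     s4               61
4        56     s2               58
group by sensor, mean of humidity_plus_2:
sensor
s2    76.0
s4    61.0
s7    79.0
Name: humidity_plus_2, dtype: float64
Then the sum of the resulting series: 216.0

216.0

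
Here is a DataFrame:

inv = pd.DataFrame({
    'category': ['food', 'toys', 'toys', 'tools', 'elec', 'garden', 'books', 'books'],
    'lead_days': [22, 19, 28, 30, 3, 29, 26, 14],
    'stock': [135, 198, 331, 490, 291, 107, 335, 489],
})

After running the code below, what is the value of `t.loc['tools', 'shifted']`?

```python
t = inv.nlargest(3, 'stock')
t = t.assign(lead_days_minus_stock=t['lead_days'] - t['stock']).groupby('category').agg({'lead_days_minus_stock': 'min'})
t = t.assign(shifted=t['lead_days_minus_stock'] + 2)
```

take 3 rows with largest stock:
  category  lead_days  stock
3    tools         30    490
7    books         14    489
6    books         26    335
add column lead_days_minus_stock = t['lead_days'] - t['stock']:
  category  lead_days  stock  lead_days_minus_stock
3    tools         30    490                   -460
7    books         14    489                   -475
6    books         26    335                   -309
group by category, min of lead_days_minus_stock:
          lead_days_minus_stock
category                       
books                      -475
tools                      -460
add column shifted = t['lead_days_minus_stock'] + 2:
          lead_days_minus_stock  shifted
category                                
books                      -475     -473
tools                      -460     -458
Hence -458.

-458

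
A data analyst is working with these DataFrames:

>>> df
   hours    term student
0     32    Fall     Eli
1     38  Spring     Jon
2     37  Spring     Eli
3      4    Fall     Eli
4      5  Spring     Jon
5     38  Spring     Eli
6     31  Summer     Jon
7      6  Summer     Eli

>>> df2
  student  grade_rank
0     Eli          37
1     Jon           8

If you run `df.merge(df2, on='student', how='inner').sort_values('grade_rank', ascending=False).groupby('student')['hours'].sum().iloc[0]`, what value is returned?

merge on 'student' (how='inner') → 8 rows:
   hours    term student  grade_rank
0     32    Fall     Eli          37
1     38  Spring     Jon           8
2     37  Spring     Eli          37
3      4    Fall     Eli          37
4      5  Spring     Jon           8
5     38  Spring     Eli          37
6     31  Summer     Jon           8
7      6  Summer     Eli          37
sort by grade_rank descending:
   hours    term student  grade_rank
0     32    Fall     Eli          37
2     37  Spring     Eli          37
3      4    Fall     Eli          37
5     38  Spring     Eli          37
7      6  Summer     Eli          37
1     38  Spring     Jon           8
4      5  Spring     Jon           8
6     31  Summer     Jon           8
group by student, sum of hours:
student
Eli    117
Jon     74
Name: hours, dtype: int64

117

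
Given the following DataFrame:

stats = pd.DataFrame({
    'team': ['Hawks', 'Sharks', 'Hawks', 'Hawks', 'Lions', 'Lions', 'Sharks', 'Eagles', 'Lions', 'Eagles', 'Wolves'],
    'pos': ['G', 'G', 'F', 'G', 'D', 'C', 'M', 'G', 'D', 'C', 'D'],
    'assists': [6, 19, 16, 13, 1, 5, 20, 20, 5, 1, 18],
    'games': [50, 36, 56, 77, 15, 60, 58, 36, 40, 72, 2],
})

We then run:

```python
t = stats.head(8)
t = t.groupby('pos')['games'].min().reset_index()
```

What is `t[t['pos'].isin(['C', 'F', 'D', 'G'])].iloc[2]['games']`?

take first 8 rows:
     team pos  assists  games
0   Hawks   G        6     50
1  Sharks   G       19     36
2   Hawks   F       16     56
3   Hawks   G       13     77
4   Lions   D        1     15
5   Lions   C        5     60
6  Sharks   M       20     58
7  Eagles   G       20     36
group by pos, min of games:
pos
C    60
D    15
F    56
G    36
M    58
Name: games, dtype: int64
reset_index():
  pos  games
0   C     60
1   D     15
2   F     56
3   G     36
4   M     58
filter rows where pos in ['C', 'F', 'D', 'G']:
  pos  games
0   C     60
1   D     15
2   F     56
3   G     36
Reading off the value at position 2, column 'games', we get 56.

56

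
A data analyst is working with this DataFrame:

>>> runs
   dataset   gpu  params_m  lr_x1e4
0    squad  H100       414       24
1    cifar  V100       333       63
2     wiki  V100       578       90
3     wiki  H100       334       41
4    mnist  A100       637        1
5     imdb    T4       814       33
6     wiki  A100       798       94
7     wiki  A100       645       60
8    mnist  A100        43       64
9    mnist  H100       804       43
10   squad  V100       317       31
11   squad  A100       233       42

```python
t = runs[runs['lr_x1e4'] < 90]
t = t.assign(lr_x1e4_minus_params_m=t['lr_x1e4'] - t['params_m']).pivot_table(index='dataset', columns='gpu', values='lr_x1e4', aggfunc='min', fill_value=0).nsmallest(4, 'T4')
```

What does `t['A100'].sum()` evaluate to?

103

filter rows where lr_x1e4 < 90:
   dataset   gpu  params_m  lr_x1e4
0    squad  H100       414       24
1    cifar  V100       333       63
3     wiki  H100       334       41
4    mnist  A100       637        1
5     imdb    T4       814       33
7     wiki  A100       645       60
8    mnist  A100        43       64
9    mnist  H100       804       43
10   squad  V100       317       31
11   squad  A100       233       42
add column lr_x1e4_minus_params_m = t['lr_x1e4'] - t['params_m']:
   dataset   gpu  params_m  lr_x1e4  lr_x1e4_minus_params_m
0    squad  H100       414       24                    -390
1    cifar  V100       333       63                    -270
3     wiki  H100       334       41                    -293
4    mnist  A100       637        1                    -636
5     imdb    T4       814       33                    -781
7     wiki  A100       645       60                    -585
8    mnist  A100        43       64                      21
9    mnist  H100       804       43                    -761
10   squad  V100       317       31                    -286
11   squad  A100       233       42                    -191
pivot: rows=dataset, cols=gpu, min(lr_x1e4):
gpu      A100  H100  T4  V100
dataset                      
cifar       0     0   0    63
imdb        0     0  33     0
mnist       1    43   0     0
squad      42    24   0    31
wiki       60    41   0     0
take 4 rows with smallest T4:
gpu      A100  H100  T4  V100
dataset                      
cifar       0     0   0    63
mnist       1    43   0     0
squad      42    24   0    31
wiki       60    41   0     0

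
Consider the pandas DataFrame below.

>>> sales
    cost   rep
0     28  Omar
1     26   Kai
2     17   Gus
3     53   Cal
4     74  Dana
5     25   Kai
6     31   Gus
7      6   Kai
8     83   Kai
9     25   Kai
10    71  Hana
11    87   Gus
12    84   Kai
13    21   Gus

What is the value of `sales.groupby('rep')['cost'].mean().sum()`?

group by rep, mean of cost:
rep
Cal     53.0
Dana    74.0
Gus     39.0
Hana    71.0
Kai     41.5
Omar    28.0
Name: cost, dtype: float64

306.5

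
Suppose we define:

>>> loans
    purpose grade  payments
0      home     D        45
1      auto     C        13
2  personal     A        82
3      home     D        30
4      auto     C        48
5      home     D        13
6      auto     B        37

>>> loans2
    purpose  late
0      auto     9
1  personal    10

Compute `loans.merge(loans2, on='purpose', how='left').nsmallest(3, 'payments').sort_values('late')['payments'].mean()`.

18.6666666667

merge on 'purpose' (how='left') → 7 rows:
    purpose grade  payments  late
0      home     D        45   NaN
1      auto     C        13   9.0
2  personal     A        82  10.0
3      home     D        30   NaN
4      auto     C        48   9.0
5      home     D        13   NaN
6      auto     B        37   9.0
take 3 rows with smallest payments:
  purpose grade  payments  late
1    auto     C        13   9.0
5    home     D        13   NaN
3    home     D        30   NaN
sort by late:
  purpose grade  payments  late
1    auto     C        13   9.0
5    home     D        13   NaN
3    home     D        30   NaN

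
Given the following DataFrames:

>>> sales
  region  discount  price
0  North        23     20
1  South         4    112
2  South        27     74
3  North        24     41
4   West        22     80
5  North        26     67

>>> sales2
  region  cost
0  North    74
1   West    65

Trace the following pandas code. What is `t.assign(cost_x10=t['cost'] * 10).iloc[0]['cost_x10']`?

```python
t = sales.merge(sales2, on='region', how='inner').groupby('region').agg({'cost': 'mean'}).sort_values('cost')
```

650.0

merge on 'region' (how='inner') → 4 rows:
  region  discount  price  cost
0  North        23     20    74
1  North        24     41    74
2   West        22     80    65
3  North        26     67    74
group by region, mean of cost:
        cost
region      
North   74.0
West    65.0
sort by cost:
        cost
region      
West    65.0
North   74.0
add column cost_x10 = t['cost'] * 10:
        cost  cost_x10
region                
West    65.0     650.0
North   74.0     740.0
Reading off the value at position 0, column 'cost_x10', we get 650.0.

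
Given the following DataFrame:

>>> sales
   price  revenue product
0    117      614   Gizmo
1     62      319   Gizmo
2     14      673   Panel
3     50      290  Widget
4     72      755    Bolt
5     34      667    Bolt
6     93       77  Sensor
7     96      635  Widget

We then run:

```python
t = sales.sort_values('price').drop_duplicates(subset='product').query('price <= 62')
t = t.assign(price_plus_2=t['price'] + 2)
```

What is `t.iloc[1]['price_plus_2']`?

36

sort by price:
   price  revenue product
2     14      673   Panel
5     34      667    Bolt
3     50      290  Widget
1     62      319   Gizmo
4     72      755    Bolt
6     93       77  Sensor
7     96      635  Widget
0    117      614   Gizmo
drop duplicate product (keep=first):
   price  revenue product
2     14      673   Panel
5     34      667    Bolt
3     50      290  Widget
1     62      319   Gizmo
6     93       77  Sensor
filter rows where price <= 62:
   price  revenue product
2     14      673   Panel
5     34      667    Bolt
3     50      290  Widget
1     62      319   Gizmo
add column price_plus_2 = t['price'] + 2:
   price  revenue product  price_plus_2
2     14      673   Panel            16
5     34      667    Bolt            36
3     50      290  Widget            52
1     62      319   Gizmo            64
Then the value at position 1, column 'price_plus_2': 36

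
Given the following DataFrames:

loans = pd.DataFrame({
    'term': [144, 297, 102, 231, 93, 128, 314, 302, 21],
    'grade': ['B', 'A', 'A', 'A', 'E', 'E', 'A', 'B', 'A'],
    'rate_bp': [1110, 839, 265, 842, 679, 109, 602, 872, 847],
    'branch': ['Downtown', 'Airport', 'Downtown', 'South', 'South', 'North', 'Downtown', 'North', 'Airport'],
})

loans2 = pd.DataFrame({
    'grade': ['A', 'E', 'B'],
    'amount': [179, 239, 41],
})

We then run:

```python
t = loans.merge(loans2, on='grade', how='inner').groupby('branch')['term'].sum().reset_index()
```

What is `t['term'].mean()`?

merge on 'grade' (how='inner') → 9 rows:
   term grade  rate_bp    branch  amount
0   144     B     1110  Downtown      41
1   297     A      839   Airport     179
2   102     A      265  Downtown     179
3   231     A      842     South     179
4    93     E      679     South     239
5   128     E      109     North     239
6   314     A      602  Downtown     179
7   302     B      872     North      41
8    21     A      847   Airport     179
group by branch, sum of term:
branch
Airport     318
Downtown    560
North       430
South       324
Name: term, dtype: int64
reset_index():
     branch  term
0   Airport   318
1  Downtown   560
2     North   430
3     South   324

408.0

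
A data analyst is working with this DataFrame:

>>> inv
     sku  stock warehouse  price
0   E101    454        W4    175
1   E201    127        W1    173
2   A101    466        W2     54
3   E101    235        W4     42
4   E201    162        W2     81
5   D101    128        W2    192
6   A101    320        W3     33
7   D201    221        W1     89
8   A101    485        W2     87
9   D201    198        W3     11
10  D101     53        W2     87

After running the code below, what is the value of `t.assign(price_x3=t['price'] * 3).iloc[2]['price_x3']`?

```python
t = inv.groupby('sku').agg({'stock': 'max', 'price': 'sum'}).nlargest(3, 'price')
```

group by sku: max(stock), sum(price):
      stock  price
sku               
A101    485    174
D101    128    279
D201    221    100
E101    454    217
E201    162    254
take 3 rows with largest price:
      stock  price
sku               
D101    128    279
E201    162    254
E101    454    217
add column price_x3 = t['price'] * 3:
      stock  price  price_x3
sku                         
D101    128    279       837
E201    162    254       762
E101    454    217       651

651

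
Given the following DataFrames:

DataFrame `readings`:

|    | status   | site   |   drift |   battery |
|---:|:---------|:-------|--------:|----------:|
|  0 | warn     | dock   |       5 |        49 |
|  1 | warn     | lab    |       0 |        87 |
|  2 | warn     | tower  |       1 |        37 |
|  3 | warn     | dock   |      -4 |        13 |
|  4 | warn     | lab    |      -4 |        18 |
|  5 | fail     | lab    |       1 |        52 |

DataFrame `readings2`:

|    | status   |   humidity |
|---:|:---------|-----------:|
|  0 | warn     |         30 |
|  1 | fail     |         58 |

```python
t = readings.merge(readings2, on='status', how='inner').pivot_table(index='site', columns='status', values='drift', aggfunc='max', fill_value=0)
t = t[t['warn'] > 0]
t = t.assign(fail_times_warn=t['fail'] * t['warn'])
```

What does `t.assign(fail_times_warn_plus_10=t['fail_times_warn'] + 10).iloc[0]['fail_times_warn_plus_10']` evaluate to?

merge on 'status' (how='inner') → 6 rows:
  status   site  drift  battery  humidity
0   warn   dock      5       49        30
1   warn    lab      0       87        30
2   warn  tower      1       37        30
3   warn   dock     -4       13        30
4   warn    lab     -4       18        30
5   fail    lab      1       52        58
pivot: rows=site, cols=status, max(drift):
status  fail  warn
site              
dock       0     5
lab        1     0
tower      0     1
filter rows where warn > 0:
status  fail  warn
site              
dock       0     5
tower      0     1
add column fail_times_warn = t['fail'] * t['warn']:
status  fail  warn  fail_times_warn
site                               
dock       0     5                0
tower      0     1                0
add column fail_times_warn_plus_10 = t['fail_times_warn'] + 10:
status  fail  warn  fail_times_warn  fail_times_warn_plus_10
site                                                        
dock       0     5                0                       10
tower      0     1                0                       10

10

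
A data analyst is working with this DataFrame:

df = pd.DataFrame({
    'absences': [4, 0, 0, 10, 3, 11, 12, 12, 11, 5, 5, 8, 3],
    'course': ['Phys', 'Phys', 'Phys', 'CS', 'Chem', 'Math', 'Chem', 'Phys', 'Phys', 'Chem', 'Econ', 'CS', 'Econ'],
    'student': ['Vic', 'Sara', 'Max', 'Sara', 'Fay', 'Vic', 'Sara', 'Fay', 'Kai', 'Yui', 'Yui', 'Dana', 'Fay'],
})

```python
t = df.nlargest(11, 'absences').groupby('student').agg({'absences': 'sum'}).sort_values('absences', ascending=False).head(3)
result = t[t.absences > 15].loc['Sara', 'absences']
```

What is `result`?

22

take 11 rows with largest absences:
    absences course student
6         12   Chem    Sara
7         12   Phys     Fay
5         11   Math     Vic
8         11   Phys     Kai
3         10     CS    Sara
11         8     CS    Dana
9          5   Chem     Yui
10         5   Econ     Yui
0          4   Phys     Vic
4          3   Chem     Fay
12         3   Econ     Fay
group by student, sum of absences:
         absences
student          
Dana            8
Fay            18
Kai            11
Sara           22
Vic            15
Yui            10
sort by absences descending:
         absences
student          
Sara           22
Fay            18
Vic            15
Kai            11
Yui            10
Dana            8
take first 3 rows:
         absences
student          
Sara           22
Fay            18
Vic            15
filter rows where absences > 15:
         absences
student          
Sara           22
Fay            18
value at row 'Sara', column 'absences' → 22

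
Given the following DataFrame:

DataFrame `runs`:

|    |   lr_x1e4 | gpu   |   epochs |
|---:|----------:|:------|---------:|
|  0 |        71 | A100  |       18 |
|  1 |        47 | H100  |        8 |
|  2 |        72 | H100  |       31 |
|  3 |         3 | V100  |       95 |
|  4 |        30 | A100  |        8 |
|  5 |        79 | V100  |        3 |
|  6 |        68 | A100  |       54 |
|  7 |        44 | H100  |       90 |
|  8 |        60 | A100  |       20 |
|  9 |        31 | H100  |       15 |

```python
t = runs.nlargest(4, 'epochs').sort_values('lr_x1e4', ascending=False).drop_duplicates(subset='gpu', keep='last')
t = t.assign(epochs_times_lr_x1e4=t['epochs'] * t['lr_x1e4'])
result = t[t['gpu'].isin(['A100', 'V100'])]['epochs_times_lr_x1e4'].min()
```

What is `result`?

take 4 rows with largest epochs:
   lr_x1e4   gpu  epochs
3        3  V100      95
7       44  H100      90
6       68  A100      54
2       72  H100      31
sort by lr_x1e4 descending:
   lr_x1e4   gpu  epochs
2       72  H100      31
6       68  A100      54
7       44  H100      90
3        3  V100      95
drop duplicate gpu (keep=last):
   lr_x1e4   gpu  epochs
6       68  A100      54
7       44  H100      90
3        3  V100      95
add column epochs_times_lr_x1e4 = t['epochs'] * t['lr_x1e4']:
   lr_x1e4   gpu  epochs  epochs_times_lr_x1e4
6       68  A100      54                  3672
7       44  H100      90                  3960
3        3  V100      95                   285
filter rows where gpu in ['A100', 'V100']:
   lr_x1e4   gpu  epochs  epochs_times_lr_x1e4
6       68  A100      54                  3672
3        3  V100      95                   285
min of column 'epochs_times_lr_x1e4' → 285

285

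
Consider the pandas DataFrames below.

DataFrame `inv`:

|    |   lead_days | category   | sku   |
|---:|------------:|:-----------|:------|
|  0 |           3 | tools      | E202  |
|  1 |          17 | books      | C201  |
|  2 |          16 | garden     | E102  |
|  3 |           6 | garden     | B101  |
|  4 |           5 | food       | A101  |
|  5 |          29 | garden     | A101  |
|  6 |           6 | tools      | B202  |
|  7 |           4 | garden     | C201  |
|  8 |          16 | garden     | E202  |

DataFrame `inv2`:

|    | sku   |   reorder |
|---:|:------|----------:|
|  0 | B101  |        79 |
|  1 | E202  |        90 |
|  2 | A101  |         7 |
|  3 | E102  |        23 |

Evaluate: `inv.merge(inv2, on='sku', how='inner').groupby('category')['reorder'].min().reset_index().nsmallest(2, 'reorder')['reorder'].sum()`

merge on 'sku' (how='inner') → 6 rows:
   lead_days category   sku  reorder
0          3    tools  E202       90
1         16   garden  E102       23
2          6   garden  B101       79
3          5     food  A101        7
4         29   garden  A101        7
5         16   garden  E202       90
group by category, min of reorder:
category
food       7
garden     7
tools     90
Name: reorder, dtype: int64
reset_index():
  category  reorder
0     food        7
1   garden        7
2    tools       90
take 2 rows with smallest reorder:
  category  reorder
0     food        7
1   garden        7
The sum of column 'reorder' is 14.

14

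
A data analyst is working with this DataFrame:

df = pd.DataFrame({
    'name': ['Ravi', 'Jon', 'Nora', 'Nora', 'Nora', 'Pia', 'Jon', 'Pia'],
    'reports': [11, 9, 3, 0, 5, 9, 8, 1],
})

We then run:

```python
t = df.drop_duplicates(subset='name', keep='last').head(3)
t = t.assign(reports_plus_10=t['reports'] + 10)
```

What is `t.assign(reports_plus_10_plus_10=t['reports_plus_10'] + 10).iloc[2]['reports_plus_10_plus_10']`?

28

drop duplicate name (keep=last):
   name  reports
0  Ravi       11
4  Nora        5
6   Jon        8
7   Pia        1
take first 3 rows:
   name  reports
0  Ravi       11
4  Nora        5
6   Jon        8
add column reports_plus_10 = t['reports'] + 10:
   name  reports  reports_plus_10
0  Ravi       11               21
4  Nora        5               15
6   Jon        8               18
add column reports_plus_10_plus_10 = t['reports_plus_10'] + 10:
   name  reports  reports_plus_10  reports_plus_10_plus_10
0  Ravi       11               21                       31
4  Nora        5               15                       25
6   Jon        8               18                       28
Hence 28.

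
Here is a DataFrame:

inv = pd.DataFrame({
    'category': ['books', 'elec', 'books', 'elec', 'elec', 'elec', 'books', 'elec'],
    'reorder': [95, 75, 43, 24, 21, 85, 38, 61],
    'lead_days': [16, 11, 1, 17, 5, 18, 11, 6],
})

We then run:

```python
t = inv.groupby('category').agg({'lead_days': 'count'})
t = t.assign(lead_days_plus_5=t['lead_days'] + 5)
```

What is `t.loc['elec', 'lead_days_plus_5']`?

group by category, count of lead_days:
          lead_days
category           
books             3
elec              5
add column lead_days_plus_5 = t['lead_days'] + 5:
          lead_days  lead_days_plus_5
category                             
books             3                 8
elec              5                10
So loc['elec', 'lead_days_plus_5'] = 10.

10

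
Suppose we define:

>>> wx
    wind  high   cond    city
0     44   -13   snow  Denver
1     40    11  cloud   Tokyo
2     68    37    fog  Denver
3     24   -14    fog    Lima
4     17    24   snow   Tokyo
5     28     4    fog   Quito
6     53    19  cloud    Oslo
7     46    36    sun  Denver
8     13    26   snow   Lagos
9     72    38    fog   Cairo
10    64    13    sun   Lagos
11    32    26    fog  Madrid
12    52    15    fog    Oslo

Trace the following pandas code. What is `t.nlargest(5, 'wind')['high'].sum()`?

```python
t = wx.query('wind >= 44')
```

filter rows where wind >= 44:
    wind  high   cond    city
0     44   -13   snow  Denver
2     68    37    fog  Denver
6     53    19  cloud    Oslo
7     46    36    sun  Denver
9     72    38    fog   Cairo
10    64    13    sun   Lagos
12    52    15    fog    Oslo
take 5 rows with largest wind:
    wind  high   cond    city
9     72    38    fog   Cairo
2     68    37    fog  Denver
10    64    13    sun   Lagos
6     53    19  cloud    Oslo
12    52    15    fog    Oslo

122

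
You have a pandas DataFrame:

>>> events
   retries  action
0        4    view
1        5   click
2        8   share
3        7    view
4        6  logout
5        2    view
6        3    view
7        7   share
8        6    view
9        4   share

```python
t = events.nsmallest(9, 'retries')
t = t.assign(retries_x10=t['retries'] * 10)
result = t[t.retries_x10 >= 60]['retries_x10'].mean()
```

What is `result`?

take 9 rows with smallest retries:
   retries  action
5        2    view
6        3    view
0        4    view
9        4   share
1        5   click
4        6  logout
8        6    view
3        7    view
7        7   share
add column retries_x10 = t['retries'] * 10:
   retries  action  retries_x10
5        2    view           20
6        3    view           30
0        4    view           40
9        4   share           40
1        5   click           50
4        6  logout           60
8        6    view           60
3        7    view           70
7        7   share           70
filter rows where retries_x10 >= 60:
   retries  action  retries_x10
4        6  logout           60
8        6    view           60
3        7    view           70
7        7   share           70
The mean of column 'retries_x10' is 65.0.

65.0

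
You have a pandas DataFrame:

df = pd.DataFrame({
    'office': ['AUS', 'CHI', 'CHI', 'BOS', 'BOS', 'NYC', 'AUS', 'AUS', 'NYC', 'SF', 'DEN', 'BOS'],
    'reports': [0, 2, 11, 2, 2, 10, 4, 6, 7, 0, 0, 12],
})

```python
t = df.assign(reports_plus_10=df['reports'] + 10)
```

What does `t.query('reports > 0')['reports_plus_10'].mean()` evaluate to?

add column reports_plus_10 = df['reports'] + 10:
   office  reports  reports_plus_10
0     AUS        0               10
1     CHI        2               12
2     CHI       11               21
3     BOS        2               12
4     BOS        2               12
5     NYC       10               20
6     AUS        4               14
7     AUS        6               16
8     NYC        7               17
9      SF        0               10
10    DEN        0               10
11    BOS       12               22
filter rows where reports > 0:
   office  reports  reports_plus_10
1     CHI        2               12
2     CHI       11               21
3     BOS        2               12
4     BOS        2               12
5     NYC       10               20
6     AUS        4               14
7     AUS        6               16
8     NYC        7               17
11    BOS       12               22
Finally, mean of column 'reports_plus_10' = 16.2222222222.

16.2222222222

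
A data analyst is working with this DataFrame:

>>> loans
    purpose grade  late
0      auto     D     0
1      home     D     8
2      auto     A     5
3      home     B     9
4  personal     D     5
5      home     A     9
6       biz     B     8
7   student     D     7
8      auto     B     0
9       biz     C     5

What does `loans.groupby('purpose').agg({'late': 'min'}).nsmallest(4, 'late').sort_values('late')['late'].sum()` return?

group by purpose, min of late:
          late
purpose       
auto         0
biz          5
home         8
personal     5
student      7
take 4 rows with smallest late:
          late
purpose       
auto         0
biz          5
personal     5
student      7
sort by late:
          late
purpose       
auto         0
biz          5
personal     5
student      7
sum of column 'late' → 17

17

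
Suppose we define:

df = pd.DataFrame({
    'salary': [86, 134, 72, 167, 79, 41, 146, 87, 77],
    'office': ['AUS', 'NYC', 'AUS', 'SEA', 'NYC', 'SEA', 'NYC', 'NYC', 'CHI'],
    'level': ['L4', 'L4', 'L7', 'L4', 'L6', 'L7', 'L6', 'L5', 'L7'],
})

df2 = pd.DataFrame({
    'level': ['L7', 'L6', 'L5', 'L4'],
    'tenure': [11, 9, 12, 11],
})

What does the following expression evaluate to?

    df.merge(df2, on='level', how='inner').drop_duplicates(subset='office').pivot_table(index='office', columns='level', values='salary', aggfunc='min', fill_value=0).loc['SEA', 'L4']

167

merge on 'level' (how='inner') → 9 rows:
   salary office level  tenure
0      86    AUS    L4      11
1     134    NYC    L4      11
2      72    AUS    L7      11
3     167    SEA    L4      11
4      79    NYC    L6       9
5      41    SEA    L7      11
6     146    NYC    L6       9
7      87    NYC    L5      12
8      77    CHI    L7      11
drop duplicate office (keep=first):
   salary office level  tenure
0      86    AUS    L4      11
1     134    NYC    L4      11
3     167    SEA    L4      11
8      77    CHI    L7      11
pivot: rows=office, cols=level, min(salary):
level    L4  L7
office         
AUS      86   0
CHI       0  77
NYC     134   0
SEA     167   0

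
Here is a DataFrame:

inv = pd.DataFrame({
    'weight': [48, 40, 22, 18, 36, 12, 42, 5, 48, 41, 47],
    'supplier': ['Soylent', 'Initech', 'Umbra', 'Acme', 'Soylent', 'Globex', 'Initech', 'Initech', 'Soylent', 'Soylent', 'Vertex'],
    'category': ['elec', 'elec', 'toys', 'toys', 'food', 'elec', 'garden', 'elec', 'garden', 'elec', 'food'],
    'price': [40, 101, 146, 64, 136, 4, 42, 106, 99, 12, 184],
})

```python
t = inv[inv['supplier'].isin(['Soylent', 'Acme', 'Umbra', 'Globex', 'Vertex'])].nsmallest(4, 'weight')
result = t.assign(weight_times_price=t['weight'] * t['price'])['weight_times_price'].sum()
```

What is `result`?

9308

filter rows where supplier in ['Soylent', 'Acme', 'Umbra', 'Globex', 'Vertex']:
    weight supplier category  price
0       48  Soylent     elec     40
2       22    Umbra     toys    146
3       18     Acme     toys     64
4       36  Soylent     food    136
5       12   Globex     elec      4
8       48  Soylent   garden     99
9       41  Soylent     elec     12
10      47   Vertex     food    184
take 4 rows with smallest weight:
   weight supplier category  price
5      12   Globex     elec      4
3      18     Acme     toys     64
2      22    Umbra     toys    146
4      36  Soylent     food    136
add column weight_times_price = t['weight'] * t['price']:
   weight supplier category  price  weight_times_price
5      12   Globex     elec      4                  48
3      18     Acme     toys     64                1152
2      22    Umbra     toys    146                3212
4      36  Soylent     food    136                4896
Hence 9308.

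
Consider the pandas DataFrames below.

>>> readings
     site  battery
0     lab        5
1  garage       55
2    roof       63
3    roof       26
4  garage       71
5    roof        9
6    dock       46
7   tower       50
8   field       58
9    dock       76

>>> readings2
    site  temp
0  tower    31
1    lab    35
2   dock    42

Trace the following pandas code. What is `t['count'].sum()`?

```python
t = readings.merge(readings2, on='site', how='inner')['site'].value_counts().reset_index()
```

merge on 'site' (how='inner') → 4 rows:
    site  battery  temp
0    lab        5    35
1   dock       46    42
2  tower       50    31
3   dock       76    42
value_counts of site:
site
dock     2
lab      1
tower    1
Name: count, dtype: int64
reset_index():
    site  count
0   dock      2
1    lab      1
2  tower      1
Finally, sum of column 'count' = 4.

4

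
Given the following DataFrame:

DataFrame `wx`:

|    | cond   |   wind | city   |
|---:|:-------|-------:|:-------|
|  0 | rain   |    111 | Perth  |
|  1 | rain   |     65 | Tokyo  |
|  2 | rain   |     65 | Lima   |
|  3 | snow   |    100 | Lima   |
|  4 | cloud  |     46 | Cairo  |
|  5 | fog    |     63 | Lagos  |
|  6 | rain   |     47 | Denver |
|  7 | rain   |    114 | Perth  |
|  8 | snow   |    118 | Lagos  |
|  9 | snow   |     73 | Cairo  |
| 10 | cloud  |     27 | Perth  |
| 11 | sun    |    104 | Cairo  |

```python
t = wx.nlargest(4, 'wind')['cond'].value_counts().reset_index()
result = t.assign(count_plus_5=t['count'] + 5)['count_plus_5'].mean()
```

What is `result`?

6.33333333333

take 4 rows with largest wind:
    cond  wind   city
8   snow   118  Lagos
7   rain   114  Perth
0   rain   111  Perth
11   sun   104  Cairo
value_counts of cond:
cond
rain    2
snow    1
sun     1
Name: count, dtype: int64
reset_index():
   cond  count
0  rain      2
1  snow      1
2   sun      1
add column count_plus_5 = t['count'] + 5:
   cond  count  count_plus_5
0  rain      2             7
1  snow      1             6
2   sun      1             6
mean of column 'count_plus_5' → 6.33333333333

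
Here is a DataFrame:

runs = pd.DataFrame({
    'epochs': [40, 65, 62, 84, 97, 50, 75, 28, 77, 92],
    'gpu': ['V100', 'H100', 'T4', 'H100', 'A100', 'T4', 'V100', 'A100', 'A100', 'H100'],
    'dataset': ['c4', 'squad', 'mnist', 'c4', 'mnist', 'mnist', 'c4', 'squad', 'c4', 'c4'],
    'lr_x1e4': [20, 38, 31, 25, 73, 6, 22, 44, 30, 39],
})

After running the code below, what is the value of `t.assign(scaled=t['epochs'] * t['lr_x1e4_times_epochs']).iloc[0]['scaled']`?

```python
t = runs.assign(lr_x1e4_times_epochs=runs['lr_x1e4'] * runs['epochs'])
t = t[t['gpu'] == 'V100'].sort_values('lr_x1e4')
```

add column lr_x1e4_times_epochs = runs['lr_x1e4'] * runs['epochs']:
   epochs   gpu dataset  lr_x1e4  lr_x1e4_times_epochs
0      40  V100      c4       20                   800
1      65  H100   squad       38                  2470
2      62    T4   mnist       31                  1922
3      84  H100      c4       25                  2100
4      97  A100   mnist       73                  7081
5      50    T4   mnist        6                   300
6      75  V100      c4       22                  1650
7      28  A100   squad       44                  1232
8      77  A100      c4       30                  2310
9      92  H100      c4       39                  3588
filter rows where gpu == 'V100':
   epochs   gpu dataset  lr_x1e4  lr_x1e4_times_epochs
0      40  V100      c4       20                   800
6      75  V100      c4       22                  1650
sort by lr_x1e4:
   epochs   gpu dataset  lr_x1e4  lr_x1e4_times_epochs
0      40  V100      c4       20                   800
6      75  V100      c4       22                  1650
add column scaled = t['epochs'] * t['lr_x1e4_times_epochs']:
   epochs   gpu dataset  lr_x1e4  lr_x1e4_times_epochs  scaled
0      40  V100      c4       20                   800   32000
6      75  V100      c4       22                  1650  123750

32000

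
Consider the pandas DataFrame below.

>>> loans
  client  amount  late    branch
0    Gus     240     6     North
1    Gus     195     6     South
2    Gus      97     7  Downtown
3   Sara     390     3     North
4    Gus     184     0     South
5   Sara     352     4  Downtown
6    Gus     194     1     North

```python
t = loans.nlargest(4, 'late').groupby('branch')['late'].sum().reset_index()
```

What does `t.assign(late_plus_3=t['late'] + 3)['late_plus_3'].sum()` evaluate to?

take 4 rows with largest late:
  client  amount  late    branch
2    Gus      97     7  Downtown
0    Gus     240     6     North
1    Gus     195     6     South
5   Sara     352     4  Downtown
group by branch, sum of late:
branch
Downtown    11
North        6
South        6
Name: late, dtype: int64
reset_index():
     branch  late
0  Downtown    11
1     North     6
2     South     6
add column late_plus_3 = t['late'] + 3:
     branch  late  late_plus_3
0  Downtown    11           14
1     North     6            9
2     South     6            9

32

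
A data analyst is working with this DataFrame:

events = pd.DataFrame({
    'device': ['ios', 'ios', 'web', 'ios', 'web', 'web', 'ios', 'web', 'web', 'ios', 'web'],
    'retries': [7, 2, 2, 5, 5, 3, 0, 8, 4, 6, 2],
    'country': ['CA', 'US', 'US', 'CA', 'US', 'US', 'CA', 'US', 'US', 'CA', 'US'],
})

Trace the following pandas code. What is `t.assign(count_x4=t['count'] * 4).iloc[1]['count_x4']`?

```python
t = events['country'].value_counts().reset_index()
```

value_counts of country:
country
US    7
CA    4
Name: count, dtype: int64
reset_index():
  country  count
0      US      7
1      CA      4
add column count_x4 = t['count'] * 4:
  country  count  count_x4
0      US      7        28
1      CA      4        16
Finally, value at position 1, column 'count_x4' = 16.

16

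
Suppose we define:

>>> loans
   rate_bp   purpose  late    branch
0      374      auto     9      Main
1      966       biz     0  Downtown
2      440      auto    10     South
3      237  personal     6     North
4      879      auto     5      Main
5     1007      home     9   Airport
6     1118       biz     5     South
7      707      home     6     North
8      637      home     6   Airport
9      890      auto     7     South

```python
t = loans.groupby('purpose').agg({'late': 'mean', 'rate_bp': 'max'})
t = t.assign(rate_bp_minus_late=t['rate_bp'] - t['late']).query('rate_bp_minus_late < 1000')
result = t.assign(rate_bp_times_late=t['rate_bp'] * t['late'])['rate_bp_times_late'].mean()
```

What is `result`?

4159.75

group by purpose: mean(late), max(rate_bp):
          late  rate_bp
purpose                
auto      7.75      890
biz       2.50     1118
home      7.00     1007
personal  6.00      237
add column rate_bp_minus_late = t['rate_bp'] - t['late']:
          late  rate_bp  rate_bp_minus_late
purpose                                    
auto      7.75      890              882.25
biz       2.50     1118             1115.50
home      7.00     1007             1000.00
personal  6.00      237              231.00
filter rows where rate_bp_minus_late < 1000:
          late  rate_bp  rate_bp_minus_late
purpose                                    
auto      7.75      890              882.25
personal  6.00      237              231.00
add column rate_bp_times_late = t['rate_bp'] * t['late']:
          late  rate_bp  rate_bp_minus_late  rate_bp_times_late
purpose                                                        
auto      7.75      890              882.25              6897.5
personal  6.00      237              231.00              1422.0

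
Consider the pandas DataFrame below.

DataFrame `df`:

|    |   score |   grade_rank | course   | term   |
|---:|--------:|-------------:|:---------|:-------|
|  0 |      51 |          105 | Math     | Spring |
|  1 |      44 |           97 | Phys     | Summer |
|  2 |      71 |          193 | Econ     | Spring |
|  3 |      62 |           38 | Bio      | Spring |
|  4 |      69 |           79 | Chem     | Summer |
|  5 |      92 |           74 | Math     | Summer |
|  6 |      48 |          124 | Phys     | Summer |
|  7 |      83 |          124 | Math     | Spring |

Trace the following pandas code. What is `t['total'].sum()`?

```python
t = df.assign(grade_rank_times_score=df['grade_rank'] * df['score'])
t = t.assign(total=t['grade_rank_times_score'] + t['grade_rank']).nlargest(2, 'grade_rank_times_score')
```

add column grade_rank_times_score = df['grade_rank'] * df['score']:
   score  grade_rank course    term  grade_rank_times_score
0     51         105   Math  Spring                    5355
1     44          97   Phys  Summer                    4268
2     71         193   Econ  Spring                   13703
3     62          38    Bio  Spring                    2356
4     69          79   Chem  Summer                    5451
5     92          74   Math  Summer                    6808
6     48         124   Phys  Summer                    5952
7     83         124   Math  Spring                   10292
add column total = t['grade_rank_times_score'] + t['grade_rank']:
   score  grade_rank course    term  grade_rank_times_score  total
0     51         105   Math  Spring                    5355   5460
1     44          97   Phys  Summer                    4268   4365
2     71         193   Econ  Spring                   13703  13896
3     62          38    Bio  Spring                    2356   2394
4     69          79   Chem  Summer                    5451   5530
5     92          74   Math  Summer                    6808   6882
6     48         124   Phys  Summer                    5952   6076
7     83         124   Math  Spring                   10292  10416
take 2 rows with largest grade_rank_times_score:
   score  grade_rank course    term  grade_rank_times_score  total
2     71         193   Econ  Spring                   13703  13896
7     83         124   Math  Spring                   10292  10416
Finally, sum of column 'total' = 24312.

24312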